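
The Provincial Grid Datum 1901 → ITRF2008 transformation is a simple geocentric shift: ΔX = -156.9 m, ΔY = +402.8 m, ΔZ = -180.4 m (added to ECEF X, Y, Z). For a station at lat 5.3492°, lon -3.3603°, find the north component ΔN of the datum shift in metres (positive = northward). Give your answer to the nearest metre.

ΔN = -163 m

The local north axis is (−sin φ cos λ, −sin φ sin λ, cos φ), giving ΔN = 14.602 + 2.201 − 179.614 = -162.81 m.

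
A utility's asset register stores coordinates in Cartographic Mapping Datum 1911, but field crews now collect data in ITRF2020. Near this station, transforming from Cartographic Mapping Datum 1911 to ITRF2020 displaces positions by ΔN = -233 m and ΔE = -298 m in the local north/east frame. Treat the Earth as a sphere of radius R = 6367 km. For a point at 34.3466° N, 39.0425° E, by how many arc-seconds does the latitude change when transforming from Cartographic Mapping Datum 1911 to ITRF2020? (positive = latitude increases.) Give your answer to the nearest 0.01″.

Δφ = -7.55″

On a sphere of radius R, 1 rad of latitude = R, so Δφ = ΔN / R = -233.0 / 6367000 = -3.6595e-05 rad = -7.548″.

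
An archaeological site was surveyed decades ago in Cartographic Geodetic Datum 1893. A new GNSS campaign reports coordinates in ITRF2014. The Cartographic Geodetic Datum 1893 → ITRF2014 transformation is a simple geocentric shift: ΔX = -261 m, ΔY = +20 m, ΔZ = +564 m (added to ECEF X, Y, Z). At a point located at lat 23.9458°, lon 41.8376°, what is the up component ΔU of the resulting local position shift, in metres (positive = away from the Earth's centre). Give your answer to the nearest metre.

ΔU = 63 m

At φ = 23.9458°, λ = 41.8376°: sin φ = 0.405872, cos φ = 0.913930, sin λ = 0.667022, cos λ = 0.745038.
ΔU = cos φ cos λ·ΔX + cos φ sin λ·ΔY + sin φ·ΔZ = (0.913930)(0.745038)(-261) + (0.913930)(0.667022)(20) + (0.405872)(564) = 63.39 m.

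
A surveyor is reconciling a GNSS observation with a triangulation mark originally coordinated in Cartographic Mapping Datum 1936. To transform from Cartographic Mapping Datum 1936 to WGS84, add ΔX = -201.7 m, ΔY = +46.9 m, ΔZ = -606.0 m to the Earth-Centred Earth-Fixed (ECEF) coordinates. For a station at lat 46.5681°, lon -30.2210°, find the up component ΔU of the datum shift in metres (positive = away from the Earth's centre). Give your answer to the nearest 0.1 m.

ΔU = -576.1 m

At φ = 46.5681°, λ = -30.2210°: sin φ = 0.726192, cos φ = 0.687492, sin λ = -0.503337, cos λ = 0.864090.
ΔU = cos φ cos λ·ΔX + cos φ sin λ·ΔY + sin φ·ΔZ = (0.687492)(0.864090)(-201.7) + (0.687492)(-0.503337)(46.9) + (0.726192)(-606.0) = -576.12 m.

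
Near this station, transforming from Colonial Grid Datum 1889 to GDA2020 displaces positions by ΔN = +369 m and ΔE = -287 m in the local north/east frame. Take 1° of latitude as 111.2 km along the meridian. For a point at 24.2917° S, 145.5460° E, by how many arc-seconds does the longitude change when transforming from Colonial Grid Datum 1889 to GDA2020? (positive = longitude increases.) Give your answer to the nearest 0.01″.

At latitude -24.2917°, cos φ = 0.911463.
1° of longitude at this latitude = 111.2 × cos φ = 101.35 km, so Δλ = -287.0 / 101354.7 = -0.0028316° = -10.194″.

Δλ = -10.19″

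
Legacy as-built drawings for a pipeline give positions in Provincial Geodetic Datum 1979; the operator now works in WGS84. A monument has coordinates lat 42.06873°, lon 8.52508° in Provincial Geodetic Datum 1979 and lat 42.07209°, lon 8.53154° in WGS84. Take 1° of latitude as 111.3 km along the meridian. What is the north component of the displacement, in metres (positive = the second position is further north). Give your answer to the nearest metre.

Δφ = 42.07209° − 42.06873° = +0.00336°; Δλ = 8.53154° − 8.52508° = +0.00646°.
ΔN = Δφ × 111300 = 374.0 m; ΔE = Δλ × 111300 × cos(42.06873°) = +0.00646 × 111300 × 0.742342 = 533.7 m.

ΔN = 374 m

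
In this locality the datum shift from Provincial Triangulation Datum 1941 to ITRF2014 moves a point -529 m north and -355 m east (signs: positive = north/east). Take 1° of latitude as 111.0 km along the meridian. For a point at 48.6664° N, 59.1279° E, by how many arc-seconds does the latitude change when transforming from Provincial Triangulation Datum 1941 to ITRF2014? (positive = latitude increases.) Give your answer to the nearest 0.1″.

1° of latitude = 111.0 km, so Δφ = -529.0 / 111000 = -0.0047658° = -17.157″.

Δφ = -17.2″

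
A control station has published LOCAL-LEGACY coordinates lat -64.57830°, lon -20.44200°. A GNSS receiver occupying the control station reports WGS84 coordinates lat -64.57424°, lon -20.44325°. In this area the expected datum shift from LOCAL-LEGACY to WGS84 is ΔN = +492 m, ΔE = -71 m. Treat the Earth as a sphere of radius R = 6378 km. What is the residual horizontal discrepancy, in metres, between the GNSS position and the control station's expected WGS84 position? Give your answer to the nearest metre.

42 m

Observed coordinate differences: Δφ = +0.00406°, Δλ = -0.00125°.
Converting to metres (1° lat = 111317 m, cos φ = 0.429277): observed ΔN = 451.9 m, observed ΔE = -59.7 m.
Subtracting the expected shift leaves a residual of 451.9 − (492) = -40.1 m north and -59.7 − (-71) = 11.3 m east.
Residual distance = √((-40.1)² + 11.3²) = 41.6 m.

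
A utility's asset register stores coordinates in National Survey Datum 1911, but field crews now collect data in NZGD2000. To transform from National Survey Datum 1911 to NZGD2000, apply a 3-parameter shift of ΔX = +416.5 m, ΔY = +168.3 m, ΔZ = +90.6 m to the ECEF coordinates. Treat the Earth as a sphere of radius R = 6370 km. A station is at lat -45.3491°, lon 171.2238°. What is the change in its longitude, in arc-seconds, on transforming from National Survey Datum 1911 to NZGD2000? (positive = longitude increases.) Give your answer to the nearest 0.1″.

sin φ = -0.711402, cos φ = 0.702785, sin λ = 0.152575, cos λ = -0.988292.
East component: ΔE = −sin λ·ΔX + cos λ·ΔY = −(0.152575)(416.5) + (-0.988292)(168.3) = -229.88 m.
1° of latitude spans πR/180 = 111177 m; at latitude φ, 1° of longitude spans that × cos φ = 78133.9 m, so Δλ = -229.88 / 78133.9 × 3600 = -10.592″.

Δλ = -10.6″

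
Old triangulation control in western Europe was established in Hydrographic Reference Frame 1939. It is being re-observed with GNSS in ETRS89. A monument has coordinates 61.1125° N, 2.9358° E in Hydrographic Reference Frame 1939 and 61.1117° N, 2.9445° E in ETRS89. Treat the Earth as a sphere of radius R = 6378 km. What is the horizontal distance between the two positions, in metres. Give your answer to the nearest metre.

476 m

Δφ = 61.1117° − 61.1125° = -0.0008°; Δλ = 2.9445° − 2.9358° = +0.0087°.
1° along a meridian = πR/180 = 111317 m.
ΔN = Δφ × 111317 = -89.1 m; ΔE = Δλ × 111317 × cos(61.1125°) = +0.0087 × 111317 × 0.483091 = 467.9 m.
Distance = √(ΔE² + ΔN²) = √(467.9² + (-89.1)²) = 476.3 m.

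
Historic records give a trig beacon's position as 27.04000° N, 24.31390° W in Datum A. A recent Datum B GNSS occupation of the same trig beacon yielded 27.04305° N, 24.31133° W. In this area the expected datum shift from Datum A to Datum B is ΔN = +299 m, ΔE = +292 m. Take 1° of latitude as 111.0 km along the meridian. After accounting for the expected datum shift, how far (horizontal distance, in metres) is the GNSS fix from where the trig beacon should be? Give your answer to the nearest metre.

55 m

Observed coordinate differences: Δφ = +0.00305°, Δλ = +0.00257°.
Converting to metres (1° lat = 111000 m, cos φ = 0.890689): observed ΔN = 338.6 m, observed ΔE = 254.1 m.
Subtracting the expected shift leaves a residual of 338.6 − (299) = 39.6 m north and 254.1 − (292) = -37.9 m east.
Residual distance = √(39.6² + (-37.9)²) = 54.8 m.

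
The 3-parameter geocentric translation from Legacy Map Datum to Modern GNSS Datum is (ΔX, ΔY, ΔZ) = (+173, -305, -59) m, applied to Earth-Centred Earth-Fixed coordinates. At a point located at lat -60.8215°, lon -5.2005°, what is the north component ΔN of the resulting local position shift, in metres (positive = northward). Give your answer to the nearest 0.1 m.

ΔN = 145.8 m

The local north axis is (−sin φ cos λ, −sin φ sin λ, cos φ), giving ΔN = 150.425 + 24.138 − 28.764 = 145.80 m.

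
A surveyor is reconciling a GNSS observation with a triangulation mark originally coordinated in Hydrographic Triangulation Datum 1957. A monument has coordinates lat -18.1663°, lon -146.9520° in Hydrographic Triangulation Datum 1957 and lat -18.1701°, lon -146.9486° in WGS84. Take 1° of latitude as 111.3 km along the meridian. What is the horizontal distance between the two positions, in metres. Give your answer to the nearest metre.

555 m

Δφ = -18.1701° − -18.1663° = -0.0038°; Δλ = -146.9486° − -146.9520° = +0.0034°.
ΔN = Δφ × 111300 = -422.9 m; ΔE = Δλ × 111300 × cos(-18.1663°) = +0.0034 × 111300 × 0.950156 = 359.6 m.
Distance = √(ΔE² + ΔN²) = √(359.6² + (-422.9)²) = 555.1 m.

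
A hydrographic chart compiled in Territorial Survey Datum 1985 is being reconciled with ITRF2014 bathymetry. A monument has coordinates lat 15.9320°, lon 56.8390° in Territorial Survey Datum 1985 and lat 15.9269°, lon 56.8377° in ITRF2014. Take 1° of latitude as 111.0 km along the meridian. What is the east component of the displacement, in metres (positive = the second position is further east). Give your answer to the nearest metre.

ΔE = -139 m

Δφ = 15.9269° − 15.9320° = -0.0051°; Δλ = 56.8377° − 56.8390° = -0.0013°.
ΔN = Δφ × 111000 = -566.1 m; ΔE = Δλ × 111000 × cos(15.9320°) = -0.0013 × 111000 × 0.961588 = -138.8 m.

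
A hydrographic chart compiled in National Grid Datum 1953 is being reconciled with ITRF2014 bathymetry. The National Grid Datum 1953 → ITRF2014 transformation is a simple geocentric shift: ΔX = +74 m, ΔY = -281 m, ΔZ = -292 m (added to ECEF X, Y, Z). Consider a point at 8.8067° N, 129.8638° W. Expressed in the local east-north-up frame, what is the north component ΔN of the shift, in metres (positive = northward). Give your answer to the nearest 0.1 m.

At φ = 8.8067°, λ = -129.8638°: sin φ = 0.153101, cos φ = 0.988210, sin λ = -0.767570, cos λ = -0.640965.
ΔN = −sin φ cos λ·ΔX − sin φ sin λ·ΔY + cos φ·ΔZ = −(0.153101)(-0.640965)(74) − (0.153101)(-0.767570)(-281) + (0.988210)(-292) = -314.32 m.

ΔN = -314.3 m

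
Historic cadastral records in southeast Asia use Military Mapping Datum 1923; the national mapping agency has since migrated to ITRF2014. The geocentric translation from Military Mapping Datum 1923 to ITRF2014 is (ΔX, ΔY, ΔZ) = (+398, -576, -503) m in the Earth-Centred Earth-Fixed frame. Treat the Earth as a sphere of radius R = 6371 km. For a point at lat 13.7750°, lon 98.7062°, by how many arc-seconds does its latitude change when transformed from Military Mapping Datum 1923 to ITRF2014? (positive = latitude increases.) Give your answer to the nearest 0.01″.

sin φ = 0.238110, cos φ = 0.971238, sin λ = 0.988478, cos λ = -0.151368.
North component: ΔN = −sin φ cos λ·ΔX − sin φ sin λ·ΔY + cos φ·ΔZ = −(0.238110)(-0.151368)(398) − (0.238110)(0.988478)(-576) + (0.971238)(-503) = -338.62 m.
1° of latitude spans πR/180 = 111195 m, so Δφ = -338.62 / 111195 × 3600 = -10.963″.

Δφ = -10.96″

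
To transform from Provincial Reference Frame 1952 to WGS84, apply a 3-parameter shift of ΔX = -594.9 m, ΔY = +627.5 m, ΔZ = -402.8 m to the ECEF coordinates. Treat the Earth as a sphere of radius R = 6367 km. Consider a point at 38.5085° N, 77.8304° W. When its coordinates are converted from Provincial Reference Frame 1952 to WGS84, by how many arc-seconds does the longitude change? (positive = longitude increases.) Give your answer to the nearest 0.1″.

Δλ = -18.6″

sin φ = 0.622631, cos φ = 0.782516, sin λ = -0.977528, cos λ = 0.210806.
East component: ΔE = −sin λ·ΔX + cos λ·ΔY = −(-0.977528)(-594.9) + (0.210806)(627.5) = -449.25 m.
1° of latitude spans πR/180 = 111125 m; at latitude φ, 1° of longitude spans that × cos φ = 86957.2 m, so Δλ = -449.25 / 86957.2 × 3600 = -18.599″.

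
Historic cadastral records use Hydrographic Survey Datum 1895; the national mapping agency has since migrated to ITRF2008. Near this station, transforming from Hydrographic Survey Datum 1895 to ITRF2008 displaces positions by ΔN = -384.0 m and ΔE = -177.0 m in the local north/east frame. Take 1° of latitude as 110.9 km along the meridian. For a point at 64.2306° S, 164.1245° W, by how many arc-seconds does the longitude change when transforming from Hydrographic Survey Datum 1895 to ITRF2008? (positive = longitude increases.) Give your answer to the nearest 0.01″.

Δλ = -13.22″

At latitude -64.2306°, cos φ = 0.434750.
1° of longitude at this latitude = 110.9 × cos φ = 48.21 km, so Δλ = -177.0 / 48213.8 = -0.0036711° = -13.216″.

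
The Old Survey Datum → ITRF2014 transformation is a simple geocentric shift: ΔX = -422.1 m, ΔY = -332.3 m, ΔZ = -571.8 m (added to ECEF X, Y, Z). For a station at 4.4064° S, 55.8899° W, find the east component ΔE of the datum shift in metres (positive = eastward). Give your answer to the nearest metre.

ΔE = -536 m

At φ = -4.4064°, λ = -55.8899°: sin φ = -0.076830, cos φ = 0.997044, sin λ = -0.827961, cos λ = 0.560785.
ΔE = −sin λ·ΔX + cos λ·ΔY = −(-0.827961)·(-422.1) + (0.560785)·(-332.3) = -535.83 m.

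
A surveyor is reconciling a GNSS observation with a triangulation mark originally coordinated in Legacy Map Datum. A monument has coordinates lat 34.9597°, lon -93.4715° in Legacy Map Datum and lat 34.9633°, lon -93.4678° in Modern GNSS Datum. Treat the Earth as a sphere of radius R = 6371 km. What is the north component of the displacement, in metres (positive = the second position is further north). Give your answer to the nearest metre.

Δφ = 34.9633° − 34.9597° = +0.0036°; Δλ = -93.4678° − -93.4715° = +0.0037°.
1° along a meridian = πR/180 = 111195 m.
ΔN = Δφ × 111195 = 400.3 m; ΔE = Δλ × 111195 × cos(34.9597°) = +0.0037 × 111195 × 0.819555 = 337.2 m.

ΔN = 400 m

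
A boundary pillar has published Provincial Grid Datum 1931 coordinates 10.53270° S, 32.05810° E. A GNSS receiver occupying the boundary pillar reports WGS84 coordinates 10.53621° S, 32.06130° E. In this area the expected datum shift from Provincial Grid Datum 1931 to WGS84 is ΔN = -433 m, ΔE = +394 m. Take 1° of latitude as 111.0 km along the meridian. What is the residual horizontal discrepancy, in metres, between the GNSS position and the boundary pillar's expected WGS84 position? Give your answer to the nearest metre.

Observed coordinate differences: Δφ = -0.00351°, Δλ = +0.00320°.
Converting to metres (1° lat = 111000 m, cos φ = 0.983151): observed ΔN = -389.6 m, observed ΔE = 349.2 m.
Subtracting the expected shift leaves a residual of -389.6 − (-433) = 43.4 m north and 349.2 − (394) = -44.8 m east.
Residual distance = √(43.4² + (-44.8)²) = 62.4 m.

62 m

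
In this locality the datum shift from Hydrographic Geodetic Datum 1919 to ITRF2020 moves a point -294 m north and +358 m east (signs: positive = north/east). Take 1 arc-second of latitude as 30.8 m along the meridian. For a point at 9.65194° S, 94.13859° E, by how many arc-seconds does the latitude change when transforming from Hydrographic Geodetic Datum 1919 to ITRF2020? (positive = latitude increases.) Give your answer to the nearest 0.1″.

Δφ = -9.5″

1″ of latitude = 30.80 m, so Δφ = -294.0 / 30.80 = -9.545″.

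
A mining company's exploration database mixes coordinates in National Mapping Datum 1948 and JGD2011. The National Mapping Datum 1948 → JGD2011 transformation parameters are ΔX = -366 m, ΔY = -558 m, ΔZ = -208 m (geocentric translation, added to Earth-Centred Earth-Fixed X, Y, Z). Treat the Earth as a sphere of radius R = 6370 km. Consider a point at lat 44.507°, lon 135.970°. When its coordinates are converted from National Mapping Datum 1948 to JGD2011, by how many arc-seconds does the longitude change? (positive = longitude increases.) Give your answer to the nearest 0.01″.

sin φ = 0.700996, cos φ = 0.713165, sin λ = 0.695035, cos λ = -0.718976.
East component: ΔE = −sin λ·ΔX + cos λ·ΔY = −(0.695035)(-366) + (-0.718976)(-558) = 655.57 m.
1° of latitude spans πR/180 = 111177 m; at latitude φ, 1° of longitude spans that × cos φ = 79287.9 m, so Δλ = 655.57 / 79287.9 × 3600 = 29.766″.

Δλ = 29.77″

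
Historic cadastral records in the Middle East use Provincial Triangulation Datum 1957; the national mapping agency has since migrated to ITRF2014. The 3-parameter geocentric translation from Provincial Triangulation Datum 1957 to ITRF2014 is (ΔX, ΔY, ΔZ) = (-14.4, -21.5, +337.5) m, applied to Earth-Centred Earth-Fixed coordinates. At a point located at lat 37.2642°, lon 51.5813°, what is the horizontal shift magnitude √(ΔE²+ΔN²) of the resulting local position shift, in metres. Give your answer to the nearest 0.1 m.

At φ = 37.2642°, λ = 51.5813°: sin φ = 0.605491, cos φ = 0.795852, sin λ = 0.783491, cos λ = 0.621404.
ΔE = −sin λ·ΔX + cos λ·ΔY = −(0.783491)·(-14.4) + (0.621404)·(-21.5) = -2.08 m.
ΔN = −sin φ cos λ·ΔX − sin φ sin λ·ΔY + cos φ·ΔZ = −(0.605491)(0.621404)(-14.4) − (0.605491)(0.783491)(-21.5) + (0.795852)(337.5) = 284.22 m.
Horizontal magnitude = √(ΔE² + ΔN²) = √((-2.08)² + 284.22²) = 284.23 m.

284.2 m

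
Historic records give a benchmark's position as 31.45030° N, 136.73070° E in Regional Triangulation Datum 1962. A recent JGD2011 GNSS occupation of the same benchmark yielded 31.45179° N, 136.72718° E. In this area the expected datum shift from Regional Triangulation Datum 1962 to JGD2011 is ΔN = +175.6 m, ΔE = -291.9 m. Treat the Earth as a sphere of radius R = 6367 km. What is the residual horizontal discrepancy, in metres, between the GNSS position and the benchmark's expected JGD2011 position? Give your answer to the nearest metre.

Observed coordinate differences: Δφ = +0.00149°, Δλ = -0.00352°.
Converting to metres (1° lat = 111125 m, cos φ = 0.853093): observed ΔN = 165.6 m, observed ΔE = -333.7 m.
Subtracting the expected shift leaves a residual of 165.6 − (175.6) = -10.0 m north and -333.7 − (-291.9) = -41.8 m east.
Residual distance = √((-10.0)² + (-41.8)²) = 43.0 m.

43 m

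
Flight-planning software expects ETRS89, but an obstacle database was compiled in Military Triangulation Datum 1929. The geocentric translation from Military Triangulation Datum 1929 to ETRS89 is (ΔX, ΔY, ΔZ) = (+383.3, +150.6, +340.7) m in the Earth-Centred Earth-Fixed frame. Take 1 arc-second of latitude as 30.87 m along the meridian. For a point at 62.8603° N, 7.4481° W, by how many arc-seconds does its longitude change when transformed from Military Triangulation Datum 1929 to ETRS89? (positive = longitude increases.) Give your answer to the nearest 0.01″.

Δλ = 14.13″

sin φ = 0.889897, cos φ = 0.456162, sin λ = -0.129628, cos λ = 0.991563.
East component: ΔE = −sin λ·ΔX + cos λ·ΔY = −(-0.129628)(383.3) + (0.991563)(150.6) = 199.02 m.
1° of latitude spans 3600 × 30.87 = 111132 m; at latitude φ, 1° of longitude spans that × cos φ = 50694.2 m, so Δλ = 199.02 / 50694.2 × 3600 = 14.133″.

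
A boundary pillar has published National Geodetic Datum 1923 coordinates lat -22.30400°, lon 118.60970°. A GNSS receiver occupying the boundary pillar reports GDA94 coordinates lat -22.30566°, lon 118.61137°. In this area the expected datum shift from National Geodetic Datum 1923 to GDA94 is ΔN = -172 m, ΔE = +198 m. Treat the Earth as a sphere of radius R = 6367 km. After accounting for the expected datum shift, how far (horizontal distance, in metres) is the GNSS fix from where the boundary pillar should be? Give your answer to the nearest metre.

29 m

Observed coordinate differences: Δφ = -0.00166°, Δλ = +0.00167°.
Converting to metres (1° lat = 111125 m, cos φ = 0.925183): observed ΔN = -184.5 m, observed ΔE = 171.7 m.
Subtracting the expected shift leaves a residual of -184.5 − (-172) = -12.5 m north and 171.7 − (198) = -26.3 m east.
Residual distance = √((-12.5)² + (-26.3)²) = 29.1 m.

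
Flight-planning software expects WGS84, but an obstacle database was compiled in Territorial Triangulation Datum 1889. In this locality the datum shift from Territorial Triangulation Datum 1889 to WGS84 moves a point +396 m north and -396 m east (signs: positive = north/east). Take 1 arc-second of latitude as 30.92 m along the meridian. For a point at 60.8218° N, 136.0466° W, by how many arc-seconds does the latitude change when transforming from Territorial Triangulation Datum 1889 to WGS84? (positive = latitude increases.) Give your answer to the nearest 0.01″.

1″ of latitude = 30.92 m, so Δφ = 396.0 / 30.92 = 12.807″.

Δφ = 12.81″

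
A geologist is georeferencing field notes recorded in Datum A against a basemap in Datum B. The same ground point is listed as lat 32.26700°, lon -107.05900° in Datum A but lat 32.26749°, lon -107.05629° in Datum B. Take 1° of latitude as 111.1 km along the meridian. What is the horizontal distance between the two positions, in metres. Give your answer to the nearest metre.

260 m

Δφ = 32.26749° − 32.26700° = +0.00049°; Δλ = -107.05629° − -107.05900° = +0.00271°.
ΔN = Δφ × 111100 = 54.4 m; ΔE = Δλ × 111100 × cos(32.26700°) = +0.00271 × 111100 × 0.845569 = 254.6 m.
Distance = √(ΔE² + ΔN²) = √(254.6² + 54.4²) = 260.3 m.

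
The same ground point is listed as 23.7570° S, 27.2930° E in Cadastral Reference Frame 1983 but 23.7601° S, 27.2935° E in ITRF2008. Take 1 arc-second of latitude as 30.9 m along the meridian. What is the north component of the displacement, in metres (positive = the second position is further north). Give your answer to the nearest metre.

Δφ = -23.7601° − -23.7570° = -0.0031°; Δλ = 27.2935° − 27.2930° = +0.0005°.
1° of latitude = 3600 × 30.90 = 111240 m.
ΔN = Δφ × 111240 = -344.8 m; ΔE = Δλ × 111240 × cos(-23.7570°) = +0.0005 × 111240 × 0.915262 = 50.9 m.

ΔN = -345 m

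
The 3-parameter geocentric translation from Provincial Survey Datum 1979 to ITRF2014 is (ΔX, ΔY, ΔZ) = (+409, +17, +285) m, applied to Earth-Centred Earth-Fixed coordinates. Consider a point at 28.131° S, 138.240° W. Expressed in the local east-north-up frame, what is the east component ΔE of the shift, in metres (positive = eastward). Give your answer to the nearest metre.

ΔE = 260 m

The local east axis at (φ, λ) is (−sin λ, cos λ, 0), so ΔE = −sin(-138.240°)·409 + cos(-138.240°)·17 = 259.72 m.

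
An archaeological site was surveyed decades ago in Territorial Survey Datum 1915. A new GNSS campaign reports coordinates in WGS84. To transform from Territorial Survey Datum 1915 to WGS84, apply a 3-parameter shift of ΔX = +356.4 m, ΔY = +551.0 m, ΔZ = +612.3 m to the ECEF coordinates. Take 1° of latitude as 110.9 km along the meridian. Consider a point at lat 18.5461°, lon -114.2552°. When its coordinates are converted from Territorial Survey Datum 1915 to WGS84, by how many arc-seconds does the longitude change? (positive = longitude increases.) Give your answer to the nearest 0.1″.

Δλ = 3.4″

sin φ = 0.318068, cos φ = 0.948068, sin λ = -0.911725, cos λ = -0.410802.
East component: ΔE = −sin λ·ΔX + cos λ·ΔY = −(-0.911725)(356.4) + (-0.410802)(551.0) = 98.59 m.
1° of latitude spans 110900 m; at latitude φ, 1° of longitude spans that × cos φ = 105140.7 m, so Δλ = 98.59 / 105140.7 × 3600 = 3.376″.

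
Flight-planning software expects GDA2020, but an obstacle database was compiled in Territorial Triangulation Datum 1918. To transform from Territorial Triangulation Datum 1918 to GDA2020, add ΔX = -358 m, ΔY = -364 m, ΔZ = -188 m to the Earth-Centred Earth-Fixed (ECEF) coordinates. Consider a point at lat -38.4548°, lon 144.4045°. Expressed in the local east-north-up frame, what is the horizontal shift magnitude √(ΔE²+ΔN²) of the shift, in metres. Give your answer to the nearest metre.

The local east axis at (φ, λ) is (−sin λ, cos λ, 0), so ΔE = −sin(144.4045°)·(-358) + cos(144.4045°)·(-364) = 504.36 m.
The local north axis is (−sin φ cos λ, −sin φ sin λ, cos φ), giving ΔN = 181.038 − 131.761 − 147.223 = -97.95 m.
Horizontal magnitude = √(ΔE² + ΔN²) = √(504.36² + (-97.95)²) = 513.78 m.

514 m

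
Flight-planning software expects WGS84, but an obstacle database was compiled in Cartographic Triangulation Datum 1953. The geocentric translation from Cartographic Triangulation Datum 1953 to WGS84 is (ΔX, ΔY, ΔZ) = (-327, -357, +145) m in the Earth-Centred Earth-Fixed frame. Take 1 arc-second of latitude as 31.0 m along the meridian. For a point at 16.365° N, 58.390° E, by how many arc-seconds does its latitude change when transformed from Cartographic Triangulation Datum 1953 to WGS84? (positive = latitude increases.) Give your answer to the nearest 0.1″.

sin φ = 0.281755, cos φ = 0.959486, sin λ = 0.851635, cos λ = 0.524135.
North component: ΔN = −sin φ cos λ·ΔX − sin φ sin λ·ΔY + cos φ·ΔZ = −(0.281755)(0.524135)(-327) − (0.281755)(0.851635)(-357) + (0.959486)(145) = 273.08 m.
1° of latitude spans 3600 × 31.00 = 111600 m, so Δφ = 273.08 / 111600 × 3600 = 8.809″.

Δφ = 8.8″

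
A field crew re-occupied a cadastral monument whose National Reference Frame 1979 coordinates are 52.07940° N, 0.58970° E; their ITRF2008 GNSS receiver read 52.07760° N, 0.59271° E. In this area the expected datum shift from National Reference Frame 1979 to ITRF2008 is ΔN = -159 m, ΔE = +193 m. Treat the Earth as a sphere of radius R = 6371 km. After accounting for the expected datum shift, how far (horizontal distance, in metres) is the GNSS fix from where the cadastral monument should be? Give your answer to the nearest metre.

Observed coordinate differences: Δφ = -0.00180°, Δλ = +0.00301°.
Converting to metres (1° lat = 111195 m, cos φ = 0.614569): observed ΔN = -200.2 m, observed ΔE = 205.7 m.
Subtracting the expected shift leaves a residual of -200.2 − (-159) = -41.2 m north and 205.7 − (193) = 12.7 m east.
Residual distance = √((-41.2)² + 12.7²) = 43.1 m.

43 m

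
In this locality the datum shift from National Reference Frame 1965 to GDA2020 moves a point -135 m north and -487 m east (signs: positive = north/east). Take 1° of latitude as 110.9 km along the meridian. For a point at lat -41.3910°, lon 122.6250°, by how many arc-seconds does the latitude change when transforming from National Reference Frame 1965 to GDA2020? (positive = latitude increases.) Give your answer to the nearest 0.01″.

1° of latitude = 110.9 km, so Δφ = -135.0 / 110900 = -0.0012173° = -4.382″.

Δφ = -4.38″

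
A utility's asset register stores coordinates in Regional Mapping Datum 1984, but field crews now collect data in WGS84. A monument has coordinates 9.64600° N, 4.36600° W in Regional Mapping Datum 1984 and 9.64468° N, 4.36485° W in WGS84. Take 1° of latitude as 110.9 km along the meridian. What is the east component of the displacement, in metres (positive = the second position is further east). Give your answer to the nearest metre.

Δφ = 9.64468° − 9.64600° = -0.00132°; Δλ = -4.36485° − -4.36600° = +0.00115°.
ΔN = Δφ × 110900 = -146.4 m; ΔE = Δλ × 110900 × cos(9.64600°) = +0.00115 × 110900 × 0.985862 = 125.7 m.

ΔE = 126 m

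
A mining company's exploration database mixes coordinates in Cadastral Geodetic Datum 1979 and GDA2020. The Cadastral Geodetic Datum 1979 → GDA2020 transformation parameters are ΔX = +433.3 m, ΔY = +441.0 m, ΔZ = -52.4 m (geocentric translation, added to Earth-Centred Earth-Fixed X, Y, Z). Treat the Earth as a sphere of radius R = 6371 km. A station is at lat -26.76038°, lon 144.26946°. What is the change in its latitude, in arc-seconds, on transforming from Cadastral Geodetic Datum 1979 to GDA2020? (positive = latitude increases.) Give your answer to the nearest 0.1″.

sin φ = -0.450260, cos φ = 0.892897, sin λ = 0.583974, cos λ = -0.811772.
North component: ΔN = −sin φ cos λ·ΔX − sin φ sin λ·ΔY + cos φ·ΔZ = −(-0.450260)(-0.811772)(433.3) − (-0.450260)(0.583974)(441.0) + (0.892897)(-52.4) = -89.21 m.
1° of latitude spans πR/180 = 111195 m, so Δφ = -89.21 / 111195 × 3600 = -2.888″.

Δφ = -2.9″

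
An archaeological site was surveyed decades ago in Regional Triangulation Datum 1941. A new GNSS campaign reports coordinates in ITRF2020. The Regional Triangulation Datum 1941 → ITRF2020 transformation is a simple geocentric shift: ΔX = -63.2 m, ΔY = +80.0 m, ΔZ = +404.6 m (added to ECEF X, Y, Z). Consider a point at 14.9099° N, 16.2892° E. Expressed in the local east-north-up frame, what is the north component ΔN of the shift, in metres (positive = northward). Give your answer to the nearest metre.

ΔN = 401 m

The local north axis is (−sin φ cos λ, −sin φ sin λ, cos φ), giving ΔN = 15.609 − 5.774 + 390.978 = 400.81 m.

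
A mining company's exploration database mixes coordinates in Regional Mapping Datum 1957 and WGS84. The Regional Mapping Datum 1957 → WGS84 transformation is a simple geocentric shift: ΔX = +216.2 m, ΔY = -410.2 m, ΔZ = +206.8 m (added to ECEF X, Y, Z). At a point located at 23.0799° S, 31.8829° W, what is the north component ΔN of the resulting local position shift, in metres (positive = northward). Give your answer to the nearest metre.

ΔN = 347 m

At φ = -23.0799°, λ = -31.8829°: sin φ = -0.392014, cos φ = 0.919959, sin λ = -0.528185, cos λ = 0.849129.
ΔN = −sin φ cos λ·ΔX − sin φ sin λ·ΔY + cos φ·ΔZ = −(-0.392014)(0.849129)(216.2) − (-0.392014)(-0.528185)(-410.2) + (0.919959)(206.8) = 347.15 m.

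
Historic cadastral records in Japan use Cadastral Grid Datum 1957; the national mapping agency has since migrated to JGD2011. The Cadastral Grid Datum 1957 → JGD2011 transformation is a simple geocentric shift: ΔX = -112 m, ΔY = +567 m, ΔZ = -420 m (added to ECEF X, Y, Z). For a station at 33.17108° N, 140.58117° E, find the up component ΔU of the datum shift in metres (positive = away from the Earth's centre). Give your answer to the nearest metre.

ΔU = 144 m

At φ = 33.17108°, λ = 140.58117°: sin φ = 0.547141, cos φ = 0.837041, sin λ = 0.634984, cos λ = -0.772525.
ΔU = cos φ cos λ·ΔX + cos φ sin λ·ΔY + sin φ·ΔZ = (0.837041)(-0.772525)(-112) + (0.837041)(0.634984)(567) + (0.547141)(-420) = 143.99 m.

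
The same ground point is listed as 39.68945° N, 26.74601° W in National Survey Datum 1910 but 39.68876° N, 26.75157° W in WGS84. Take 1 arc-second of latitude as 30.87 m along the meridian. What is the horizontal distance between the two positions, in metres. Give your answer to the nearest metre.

Δφ = 39.68876° − 39.68945° = -0.00069°; Δλ = -26.75157° − -26.74601° = -0.00556°.
1° of latitude = 3600 × 30.87 = 111132 m.
ΔN = Δφ × 111132 = -76.7 m; ΔE = Δλ × 111132 × cos(39.68945°) = -0.00556 × 111132 × 0.769517 = -475.5 m.
Distance = √(ΔE² + ΔN²) = √((-475.5)² + (-76.7)²) = 481.6 m.

482 m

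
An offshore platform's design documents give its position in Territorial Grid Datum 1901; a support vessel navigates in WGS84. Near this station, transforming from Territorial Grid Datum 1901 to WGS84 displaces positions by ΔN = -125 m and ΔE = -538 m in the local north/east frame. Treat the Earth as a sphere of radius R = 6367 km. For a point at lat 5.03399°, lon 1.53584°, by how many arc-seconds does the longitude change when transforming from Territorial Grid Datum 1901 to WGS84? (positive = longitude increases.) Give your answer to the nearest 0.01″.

At latitude 5.03399°, cos φ = 0.996143.
One radian of longitude at latitude φ spans R cos φ, so Δλ = ΔE / (R cos φ) = -538.0 / (6367000 × 0.996143) = -8.4825e-05 rad = -17.496″.

Δλ = -17.50″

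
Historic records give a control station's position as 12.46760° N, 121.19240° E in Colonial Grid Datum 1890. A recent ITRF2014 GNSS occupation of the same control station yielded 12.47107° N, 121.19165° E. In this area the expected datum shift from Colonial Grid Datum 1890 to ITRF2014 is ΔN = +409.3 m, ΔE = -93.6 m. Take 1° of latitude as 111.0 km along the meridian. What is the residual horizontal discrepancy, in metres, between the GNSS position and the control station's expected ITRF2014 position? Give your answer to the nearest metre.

27 m

Observed coordinate differences: Δφ = +0.00347°, Δλ = -0.00075°.
Converting to metres (1° lat = 111000 m, cos φ = 0.976418): observed ΔN = 385.2 m, observed ΔE = -81.3 m.
Subtracting the expected shift leaves a residual of 385.2 − (409.3) = -24.1 m north and -81.3 − (-93.6) = 12.3 m east.
Residual distance = √((-24.1)² + 12.3²) = 27.1 m.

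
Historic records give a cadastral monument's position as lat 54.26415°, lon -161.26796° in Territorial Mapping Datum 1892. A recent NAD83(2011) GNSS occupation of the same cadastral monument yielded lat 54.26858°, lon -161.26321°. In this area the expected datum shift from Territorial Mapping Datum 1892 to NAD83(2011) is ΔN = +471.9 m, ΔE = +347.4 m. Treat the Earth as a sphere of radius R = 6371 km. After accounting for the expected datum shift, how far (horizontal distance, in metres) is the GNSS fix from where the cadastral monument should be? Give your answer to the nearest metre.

44 m

Observed coordinate differences: Δφ = +0.00443°, Δλ = +0.00475°.
Converting to metres (1° lat = 111195 m, cos φ = 0.584049): observed ΔN = 492.6 m, observed ΔE = 308.5 m.
Subtracting the expected shift leaves a residual of 492.6 − (471.9) = 20.7 m north and 308.5 − (347.4) = -38.9 m east.
Residual distance = √(20.7² + (-38.9)²) = 44.1 m.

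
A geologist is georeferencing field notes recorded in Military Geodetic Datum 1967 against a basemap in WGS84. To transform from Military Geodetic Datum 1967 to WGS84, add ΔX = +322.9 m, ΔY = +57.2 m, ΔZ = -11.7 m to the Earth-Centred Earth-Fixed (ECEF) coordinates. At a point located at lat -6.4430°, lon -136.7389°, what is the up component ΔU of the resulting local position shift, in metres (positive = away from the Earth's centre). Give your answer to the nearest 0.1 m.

ΔU = -271.3 m

At φ = -6.4430°, λ = -136.7389°: sin φ = -0.112215, cos φ = 0.993684, sin λ = -0.685324, cos λ = -0.728238.
ΔU = cos φ cos λ·ΔX + cos φ sin λ·ΔY + sin φ·ΔZ = (0.993684)(-0.728238)(322.9) + (0.993684)(-0.685324)(57.2) + (-0.112215)(-11.7) = -271.30 m.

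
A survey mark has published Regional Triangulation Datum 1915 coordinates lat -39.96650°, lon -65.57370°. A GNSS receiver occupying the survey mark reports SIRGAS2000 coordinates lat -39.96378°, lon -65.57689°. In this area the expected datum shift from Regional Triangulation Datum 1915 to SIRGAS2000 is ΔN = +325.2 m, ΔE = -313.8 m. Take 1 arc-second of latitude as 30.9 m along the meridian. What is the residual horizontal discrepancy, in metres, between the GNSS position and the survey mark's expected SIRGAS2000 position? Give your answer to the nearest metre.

48 m

Observed coordinate differences: Δφ = +0.00272°, Δλ = -0.00319°.
Converting to metres (1° lat = 111240 m, cos φ = 0.766420): observed ΔN = 302.6 m, observed ΔE = -272.0 m.
Subtracting the expected shift leaves a residual of 302.6 − (325.2) = -22.6 m north and -272.0 − (-313.8) = 41.8 m east.
Residual distance = √((-22.6)² + 41.8²) = 47.6 m.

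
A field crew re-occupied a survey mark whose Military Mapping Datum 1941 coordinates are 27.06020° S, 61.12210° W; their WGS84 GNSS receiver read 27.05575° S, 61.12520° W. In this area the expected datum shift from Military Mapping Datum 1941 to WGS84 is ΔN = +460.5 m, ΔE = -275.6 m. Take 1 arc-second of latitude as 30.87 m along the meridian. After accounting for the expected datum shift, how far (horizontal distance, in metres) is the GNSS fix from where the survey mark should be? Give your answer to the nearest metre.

46 m

Observed coordinate differences: Δφ = +0.00445°, Δλ = -0.00310°.
Converting to metres (1° lat = 111132 m, cos φ = 0.890529): observed ΔN = 494.5 m, observed ΔE = -306.8 m.
Subtracting the expected shift leaves a residual of 494.5 − (460.5) = 34.0 m north and -306.8 − (-275.6) = -31.2 m east.
Residual distance = √(34.0² + (-31.2)²) = 46.2 m.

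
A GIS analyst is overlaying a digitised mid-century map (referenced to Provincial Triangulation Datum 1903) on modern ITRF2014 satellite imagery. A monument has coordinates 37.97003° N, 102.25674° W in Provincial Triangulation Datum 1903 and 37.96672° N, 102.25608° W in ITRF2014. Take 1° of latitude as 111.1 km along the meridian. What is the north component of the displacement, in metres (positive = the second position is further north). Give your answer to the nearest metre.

Δφ = 37.96672° − 37.97003° = -0.00331°; Δλ = -102.25608° − -102.25674° = +0.00066°.
ΔN = Δφ × 111100 = -367.7 m; ΔE = Δλ × 111100 × cos(37.97003°) = +0.00066 × 111100 × 0.788333 = 57.8 m.

ΔN = -368 m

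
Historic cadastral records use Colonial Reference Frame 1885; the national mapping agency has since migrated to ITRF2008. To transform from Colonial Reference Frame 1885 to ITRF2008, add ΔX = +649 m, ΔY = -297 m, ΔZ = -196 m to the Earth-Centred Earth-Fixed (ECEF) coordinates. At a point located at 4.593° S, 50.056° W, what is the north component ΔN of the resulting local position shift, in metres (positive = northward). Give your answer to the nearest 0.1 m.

The local north axis is (−sin φ cos λ, −sin φ sin λ, cos φ), giving ΔN = 33.367 + 18.234 − 195.371 = -143.77 m.

ΔN = -143.8 m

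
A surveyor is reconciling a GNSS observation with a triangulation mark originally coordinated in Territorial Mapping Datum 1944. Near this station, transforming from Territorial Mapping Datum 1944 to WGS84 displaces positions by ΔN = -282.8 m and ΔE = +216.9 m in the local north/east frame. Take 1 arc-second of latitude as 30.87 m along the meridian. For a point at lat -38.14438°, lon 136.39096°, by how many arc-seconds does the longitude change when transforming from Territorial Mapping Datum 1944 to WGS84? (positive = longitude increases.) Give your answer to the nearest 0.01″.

At latitude -38.14438°, cos φ = 0.786457.
1″ of longitude at this latitude = 30.87 × cos φ = 24.2779 m, so Δλ = 216.9 / 24.2779 = 8.934″.

Δλ = 8.93″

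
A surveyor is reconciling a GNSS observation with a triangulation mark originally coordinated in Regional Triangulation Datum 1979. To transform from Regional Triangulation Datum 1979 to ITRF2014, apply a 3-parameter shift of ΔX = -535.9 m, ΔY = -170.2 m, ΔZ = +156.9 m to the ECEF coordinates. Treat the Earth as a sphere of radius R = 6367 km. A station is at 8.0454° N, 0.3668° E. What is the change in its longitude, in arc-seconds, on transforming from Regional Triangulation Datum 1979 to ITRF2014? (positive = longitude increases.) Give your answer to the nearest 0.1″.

sin φ = 0.139958, cos φ = 0.990157, sin λ = 0.006402, cos λ = 0.999980.
East component: ΔE = −sin λ·ΔX + cos λ·ΔY = −(0.006402)(-535.9) + (0.999980)(-170.2) = -166.77 m.
1° of latitude spans πR/180 = 111125 m; at latitude φ, 1° of longitude spans that × cos φ = 110031.4 m, so Δλ = -166.77 / 110031.4 × 3600 = -5.456″.

Δλ = -5.5″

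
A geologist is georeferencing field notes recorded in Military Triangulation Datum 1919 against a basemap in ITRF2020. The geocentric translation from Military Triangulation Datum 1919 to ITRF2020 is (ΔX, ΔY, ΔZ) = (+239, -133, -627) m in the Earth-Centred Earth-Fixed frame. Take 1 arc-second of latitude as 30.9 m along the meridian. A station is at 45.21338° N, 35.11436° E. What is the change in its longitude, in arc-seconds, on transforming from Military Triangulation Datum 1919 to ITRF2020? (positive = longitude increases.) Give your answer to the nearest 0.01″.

sin φ = 0.709735, cos φ = 0.704468, sin λ = 0.575210, cos λ = 0.818006.
East component: ΔE = −sin λ·ΔX + cos λ·ΔY = −(0.575210)(239) + (0.818006)(-133) = -246.27 m.
1° of latitude spans 3600 × 30.90 = 111240 m; at latitude φ, 1° of longitude spans that × cos φ = 78365.1 m, so Δλ = -246.27 / 78365.1 × 3600 = -11.313″.

Δλ = -11.31″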